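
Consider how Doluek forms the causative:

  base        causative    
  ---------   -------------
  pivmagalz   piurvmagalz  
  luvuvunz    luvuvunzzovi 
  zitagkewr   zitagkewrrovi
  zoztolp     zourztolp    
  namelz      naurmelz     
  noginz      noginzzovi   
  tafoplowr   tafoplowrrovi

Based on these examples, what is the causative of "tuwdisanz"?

"tuwdisanz" has second-to-last letter 'n'. The stems whose second-to-last letter is 'n' (noginz → noginzzovi, luvuvunz → luvuvunzzovi) double the final consonant and add -ovi.
The other pattern: stems whose second-to-last letter is 'l' insert -ur- after the first vowel.
So tuwdisanz → tuwdisanzzovi.

tuwdisanzzovi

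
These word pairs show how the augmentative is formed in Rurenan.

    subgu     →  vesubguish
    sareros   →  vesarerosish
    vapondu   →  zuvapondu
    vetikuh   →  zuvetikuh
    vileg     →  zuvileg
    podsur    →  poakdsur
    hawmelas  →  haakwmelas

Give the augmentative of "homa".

"homa" begins with h-. The one such stem in the data (hawmelas → haakwmelas) inserts -ak- after the first vowel (as does podsur), so the same rule applies.
So homa → hoakma.

hoakma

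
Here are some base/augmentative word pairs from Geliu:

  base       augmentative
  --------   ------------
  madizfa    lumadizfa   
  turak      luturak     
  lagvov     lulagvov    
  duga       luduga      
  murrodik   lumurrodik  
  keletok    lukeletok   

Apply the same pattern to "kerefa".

Every pair shown (madizfa → lumadizfa, turak → luturak, lagvov → lulagvov, …) follows the same rule: add the prefix lu-.
So kerefa → lukerefa.

lukerefa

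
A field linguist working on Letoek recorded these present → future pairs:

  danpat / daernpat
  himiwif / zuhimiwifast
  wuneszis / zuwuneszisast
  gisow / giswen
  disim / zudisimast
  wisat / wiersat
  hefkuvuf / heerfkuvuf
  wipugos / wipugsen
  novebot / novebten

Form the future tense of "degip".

zudegipast

wipugos and wuneszis both end in -s yet inflect differently (wipugsen, zuwuneszisast), so the final letter is not what conditions the rule; the last vowel is.
"degip" has last vowel 'i'. The stems whose last vowel is 'i' (wuneszis → zuwuneszisast, disim → zudisimast, himiwif → zuhimiwifast) add zu- … -ast around the stem.
So degip → zudegipast.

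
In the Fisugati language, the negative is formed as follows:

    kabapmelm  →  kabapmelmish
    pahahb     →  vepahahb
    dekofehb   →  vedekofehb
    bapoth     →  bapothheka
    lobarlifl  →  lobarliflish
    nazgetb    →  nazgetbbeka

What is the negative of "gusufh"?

dekofehb and nazgetb both end in -b yet inflect differently (vedekofehb, nazgetbbeka), so the final letter is not what conditions the rule; the second-to-last letter is.
"gusufh" has second-to-last letter 'f'. The one such stem in the data (lobarlifl → lobarliflish) adds -ish, so the same rule applies.
So gusufh → gusufhish.

gusufhish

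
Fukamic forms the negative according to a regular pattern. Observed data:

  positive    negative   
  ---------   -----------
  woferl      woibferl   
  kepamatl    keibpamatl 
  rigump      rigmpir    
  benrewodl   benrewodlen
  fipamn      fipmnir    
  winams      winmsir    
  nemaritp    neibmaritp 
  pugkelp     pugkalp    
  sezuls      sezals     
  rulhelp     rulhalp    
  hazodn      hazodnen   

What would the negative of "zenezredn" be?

zenezrednen

rigump and nemaritp both end in -p yet inflect differently (rigmpir, neibmaritp), so the final letter is not what conditions the rule; the second-to-last letter is.
"zenezredn" has second-to-last letter 'd'. The stems whose second-to-last letter is 'd' (benrewodl → benrewodlen, hazodn → hazodnen) add -en.
So zenezredn → zenezrednen.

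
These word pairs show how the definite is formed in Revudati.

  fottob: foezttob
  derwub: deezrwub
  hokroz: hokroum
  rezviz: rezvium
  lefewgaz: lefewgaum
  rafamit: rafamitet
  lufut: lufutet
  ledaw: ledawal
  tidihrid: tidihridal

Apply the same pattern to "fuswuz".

fottob and hokroz both have last vowel 'o' yet inflect differently (foezttob, hokroum), so the last vowel is not what conditions the rule; the final letter is.
"fuswuz" ends in -z. The stems ending in -z (hokroz → hokroum, rezviz → rezvium, lefewgaz → lefewgaum) drop the final letter and add -um.
So fuswuz → fuswuum.

fuswuum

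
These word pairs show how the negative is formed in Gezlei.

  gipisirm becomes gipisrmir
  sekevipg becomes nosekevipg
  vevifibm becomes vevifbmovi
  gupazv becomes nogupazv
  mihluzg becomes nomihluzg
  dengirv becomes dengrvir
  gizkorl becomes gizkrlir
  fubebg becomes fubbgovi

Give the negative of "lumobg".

lumbgovi

sekevipg and fubebg both end in -g yet inflect differently (nosekevipg, fubbgovi), so the final letter is not what conditions the rule; the second-to-last letter is.
"lumobg" has second-to-last letter 'b'. The stems whose second-to-last letter is 'b' (fubebg → fubbgovi, vevifibm → vevifbmovi) delete the last vowel and add -ovi.
The other patterns: stems whose second-to-last letter is 'p' or 'z' add the prefix no-; stems whose second-to-last letter is 'r' delete the last vowel and add -ir.
So lumobg → lumbgovi.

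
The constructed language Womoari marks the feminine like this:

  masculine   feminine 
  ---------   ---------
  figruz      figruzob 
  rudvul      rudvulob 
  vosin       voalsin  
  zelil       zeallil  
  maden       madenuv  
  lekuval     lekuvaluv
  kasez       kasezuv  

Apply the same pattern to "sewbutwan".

sewbutwanuv

"sewbutwan" has last vowel 'a'. The one such stem in the data (lekuval → lekuvaluv) adds -uv, so the same rule applies.
The other patterns: stems whose last vowel is 'u' add -ob; stems whose last vowel is 'i' insert -al- after the first vowel.
So sewbutwan → sewbutwanuv.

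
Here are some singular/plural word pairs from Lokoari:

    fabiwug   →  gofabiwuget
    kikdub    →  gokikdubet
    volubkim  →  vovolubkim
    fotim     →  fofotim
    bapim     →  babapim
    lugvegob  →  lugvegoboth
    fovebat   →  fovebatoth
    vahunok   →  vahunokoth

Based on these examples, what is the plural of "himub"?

gohimubet

kikdub and lugvegob both end in -b yet inflect differently (gokikdubet, lugvegoboth), so the final letter is not what conditions the rule; the last vowel is.
"himub" has last vowel 'u'. The stems whose last vowel is 'u' (fabiwug → gofabiwuget, kikdub → gokikdubet) add go- … -et around the stem.
So himub → gohimubet.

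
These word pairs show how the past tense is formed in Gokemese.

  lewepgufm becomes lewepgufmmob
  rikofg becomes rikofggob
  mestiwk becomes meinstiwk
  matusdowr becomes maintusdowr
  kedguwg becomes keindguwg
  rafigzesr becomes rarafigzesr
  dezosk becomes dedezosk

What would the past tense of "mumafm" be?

mumafmmob

kedguwg and rikofg both end in -g yet inflect differently (keindguwg, rikofggob), so the final letter is not what conditions the rule; the second-to-last letter is.
"mumafm" has second-to-last letter 'f'. The stems whose second-to-last letter is 'f' (rikofg → rikofggob, lewepgufm → lewepgufmmob) double the final consonant and add -ob.
So mumafm → mumafmmob.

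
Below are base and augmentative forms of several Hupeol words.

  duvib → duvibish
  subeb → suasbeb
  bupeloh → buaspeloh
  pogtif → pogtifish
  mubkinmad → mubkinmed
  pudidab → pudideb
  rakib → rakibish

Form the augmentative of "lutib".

lutibish

"lutib" has last vowel 'i'. The stems whose last vowel is 'i' (rakib → rakibish, pogtif → pogtifish, duvib → duvibish) add -ish.
The other patterns: stems whose last vowel is 'a' change the last vowel to 'e'; stems whose last vowel is 'e' or 'o' insert -as- after the first vowel.
So lutib → lutibish.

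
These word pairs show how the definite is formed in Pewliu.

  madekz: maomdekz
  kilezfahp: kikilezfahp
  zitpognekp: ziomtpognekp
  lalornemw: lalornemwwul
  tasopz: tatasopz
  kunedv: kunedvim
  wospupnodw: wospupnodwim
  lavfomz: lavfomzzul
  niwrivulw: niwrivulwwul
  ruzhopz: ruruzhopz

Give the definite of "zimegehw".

zizimegehw

madekz and tasopz both end in -z yet inflect differently (maomdekz, tatasopz), so the final letter is not what conditions the rule; the second-to-last letter is.
"zimegehw" has second-to-last letter 'h'. The one such stem in the data (kilezfahp → kikilezfahp) repeats the first consonant+vowel as a prefix (as do tasopz, ruzhopz), so the same rule applies.
So zimegehw → zizimegehw.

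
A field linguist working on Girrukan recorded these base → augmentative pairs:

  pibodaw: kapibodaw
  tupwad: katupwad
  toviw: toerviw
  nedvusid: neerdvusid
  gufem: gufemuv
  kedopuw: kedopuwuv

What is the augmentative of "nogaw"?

"nogaw" has last vowel 'a'. The stems whose last vowel is 'a' (pibodaw → kapibodaw, tupwad → katupwad) add the prefix ka-.
The other patterns: stems whose last vowel is 'i' insert -er- after the first vowel; stems whose last vowel is 'e' or 'u' add -uv.
So nogaw → kanogaw.

kanogaw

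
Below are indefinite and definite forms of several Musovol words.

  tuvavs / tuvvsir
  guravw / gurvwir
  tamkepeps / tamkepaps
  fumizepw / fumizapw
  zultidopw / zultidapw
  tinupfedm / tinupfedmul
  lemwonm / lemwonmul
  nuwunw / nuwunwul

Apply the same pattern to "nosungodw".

nosungodwul

tuvavs and tamkepeps both end in -s yet inflect differently (tuvvsir, tamkepaps), so the final letter is not what conditions the rule; the second-to-last letter is.
"nosungodw" has second-to-last letter 'd'. The one such stem in the data (tinupfedm → tinupfedmul) adds -ul, so the same rule applies.
So nosungodw → nosungodwul.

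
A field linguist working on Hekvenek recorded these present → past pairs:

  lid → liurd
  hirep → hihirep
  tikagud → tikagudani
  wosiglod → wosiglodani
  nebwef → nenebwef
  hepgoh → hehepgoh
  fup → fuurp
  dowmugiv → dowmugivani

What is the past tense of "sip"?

"sip" has 1 vowel. The stems with 1 vowel (fup → fuurp, lid → liurd) insert -ur- after the first vowel.
So sip → siurp.

siurp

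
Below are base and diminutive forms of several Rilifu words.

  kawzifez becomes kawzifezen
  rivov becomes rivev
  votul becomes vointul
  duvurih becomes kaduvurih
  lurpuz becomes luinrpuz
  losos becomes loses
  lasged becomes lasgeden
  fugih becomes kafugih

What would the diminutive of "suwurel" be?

kawzifez and lurpuz both end in -z yet inflect differently (kawzifezen, luinrpuz), so the final letter is not what conditions the rule; the last vowel is.
"suwurel" has last vowel 'e'. The stems whose last vowel is 'e' (lasged → lasgeden, kawzifez → kawzifezen) add -en.
So suwurel → suwurelen.

suwurelen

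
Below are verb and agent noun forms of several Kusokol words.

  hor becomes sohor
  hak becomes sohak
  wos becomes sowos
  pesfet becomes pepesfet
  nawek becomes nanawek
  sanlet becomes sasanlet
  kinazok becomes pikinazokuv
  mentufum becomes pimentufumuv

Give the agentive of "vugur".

vuvugur

hak and nawek both end in -k yet inflect differently (sohak, nanawek), so the final letter is not what conditions the rule; the number of vowels is.
"vugur" has 2 vowels. The stems with 2 vowels (pesfet → pepesfet, nawek → nanawek, sanlet → sasanlet) repeat the first consonant+vowel as a prefix.
So vugur → vuvugur.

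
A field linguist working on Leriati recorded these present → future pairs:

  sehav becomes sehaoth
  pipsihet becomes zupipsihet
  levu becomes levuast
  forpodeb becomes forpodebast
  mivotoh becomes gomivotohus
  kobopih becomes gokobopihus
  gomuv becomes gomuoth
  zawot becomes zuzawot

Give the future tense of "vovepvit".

zawot and mivotoh both have last vowel 'o' yet inflect differently (zuzawot, gomivotohus), so the last vowel is not what conditions the rule; the final letter is.
"vovepvit" ends in -t. The stems ending in -t (zawot → zuzawot, pipsihet → zupipsihet) add the prefix zu-.
So vovepvit → zuvovepvit.

zuvovepvit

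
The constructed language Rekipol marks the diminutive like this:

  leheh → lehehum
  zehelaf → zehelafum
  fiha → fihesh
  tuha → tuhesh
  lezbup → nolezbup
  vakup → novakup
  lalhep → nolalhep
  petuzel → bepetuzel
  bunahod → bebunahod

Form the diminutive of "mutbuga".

zehelaf and fiha both have last vowel 'a' yet inflect differently (zehelafum, fihesh), so the last vowel is not what conditions the rule; the final letter is.
"mutbuga" ends in -a. The stems ending in -a (fiha → fihesh, tuha → tuhesh) drop the final letter and add -esh.
So mutbuga → mutbugesh.

mutbugesh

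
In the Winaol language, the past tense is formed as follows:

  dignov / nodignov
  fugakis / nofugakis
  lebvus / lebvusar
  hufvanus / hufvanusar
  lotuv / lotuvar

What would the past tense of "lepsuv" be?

lepsuvar

lotuv and dignov both end in -v yet inflect differently (lotuvar, nodignov), so the final letter is not what conditions the rule; the last vowel is.
"lepsuv" has last vowel 'u'. The stems whose last vowel is 'u' (lotuv → lotuvar, hufvanus → hufvanusar, lebvus → lebvusar) add -ar.
So lepsuv → lepsuvar.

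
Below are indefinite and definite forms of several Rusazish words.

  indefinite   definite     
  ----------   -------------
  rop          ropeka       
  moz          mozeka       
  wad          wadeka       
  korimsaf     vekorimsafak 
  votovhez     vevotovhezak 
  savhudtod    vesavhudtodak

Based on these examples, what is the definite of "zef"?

moz and votovhez both end in -z yet inflect differently (mozeka, vevotovhezak), so the final letter is not what conditions the rule; the number of vowels is.
"zef" has 1 vowel. The stems with 1 vowel (wad → wadeka, moz → mozeka, rop → ropeka) add -eka.
The other pattern: stems with 3 vowels add ve- … -ak around the stem.
So zef → zefeka.

zefeka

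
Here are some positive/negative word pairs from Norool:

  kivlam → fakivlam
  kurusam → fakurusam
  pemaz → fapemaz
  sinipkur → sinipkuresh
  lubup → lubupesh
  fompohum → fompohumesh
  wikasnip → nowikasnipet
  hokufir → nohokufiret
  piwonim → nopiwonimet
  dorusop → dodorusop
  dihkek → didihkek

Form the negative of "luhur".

kivlam and fompohum both end in -m yet inflect differently (fakivlam, fompohumesh), so the final letter is not what conditions the rule; the last vowel is.
"luhur" has last vowel 'u'. The stems whose last vowel is 'u' (sinipkur → sinipkuresh, lubup → lubupesh, fompohum → fompohumesh) add -esh.
So luhur → luhuresh.

luhuresh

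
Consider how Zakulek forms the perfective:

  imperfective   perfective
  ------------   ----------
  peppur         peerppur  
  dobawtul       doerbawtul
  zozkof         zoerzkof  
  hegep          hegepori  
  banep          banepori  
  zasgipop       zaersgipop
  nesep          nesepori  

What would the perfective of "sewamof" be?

"sewamof" has last vowel 'o'. The stems whose last vowel is 'o' (zozkof → zoerzkof, zasgipop → zaersgipop) insert -er- after the first vowel.
The other pattern: stems whose last vowel is 'e' add -ori.
So sewamof → seerwamof.

seerwamof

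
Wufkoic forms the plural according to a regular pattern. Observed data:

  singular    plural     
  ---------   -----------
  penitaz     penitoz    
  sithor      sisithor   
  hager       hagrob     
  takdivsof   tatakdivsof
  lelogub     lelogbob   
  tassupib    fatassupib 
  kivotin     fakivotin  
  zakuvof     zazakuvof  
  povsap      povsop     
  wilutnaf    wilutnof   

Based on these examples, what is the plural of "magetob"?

wilutnaf and zakuvof both end in -f yet inflect differently (wilutnof, zazakuvof), so the final letter is not what conditions the rule; the last vowel is.
"magetob" has last vowel 'o'. The stems whose last vowel is 'o' (sithor → sisithor, zakuvof → zazakuvof, takdivsof → tatakdivsof) repeat the first consonant+vowel as a prefix.
So magetob → mamagetob.

mamagetob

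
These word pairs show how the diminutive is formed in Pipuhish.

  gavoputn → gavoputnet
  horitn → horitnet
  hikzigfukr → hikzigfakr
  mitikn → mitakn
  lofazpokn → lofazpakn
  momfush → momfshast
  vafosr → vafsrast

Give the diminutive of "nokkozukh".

nokkozakh

gavoputn and mitikn both end in -n yet inflect differently (gavoputnet, mitakn), so the final letter is not what conditions the rule; the second-to-last letter is.
"nokkozukh" has second-to-last letter 'k'. The stems whose second-to-last letter is 'k' (hikzigfukr → hikzigfakr, mitikn → mitakn, lofazpokn → lofazpakn) change the last vowel to 'a'.
The other patterns: stems whose second-to-last letter is 't' add -et; stems whose second-to-last letter is 's' delete the last vowel and add -ast.
So nokkozukh → nokkozakh.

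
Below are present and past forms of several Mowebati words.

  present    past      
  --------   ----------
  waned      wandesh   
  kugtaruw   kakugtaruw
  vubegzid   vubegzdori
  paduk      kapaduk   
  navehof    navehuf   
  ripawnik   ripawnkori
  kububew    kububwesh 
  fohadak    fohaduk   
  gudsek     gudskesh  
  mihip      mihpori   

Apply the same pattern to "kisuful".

kakisuful

waned and vubegzid both end in -d yet inflect differently (wandesh, vubegzdori), so the final letter is not what conditions the rule; the last vowel is.
"kisuful" has last vowel 'u'. The stems whose last vowel is 'u' (paduk → kapaduk, kugtaruw → kakugtaruw) add the prefix ka-.
So kisuful → kakisuful.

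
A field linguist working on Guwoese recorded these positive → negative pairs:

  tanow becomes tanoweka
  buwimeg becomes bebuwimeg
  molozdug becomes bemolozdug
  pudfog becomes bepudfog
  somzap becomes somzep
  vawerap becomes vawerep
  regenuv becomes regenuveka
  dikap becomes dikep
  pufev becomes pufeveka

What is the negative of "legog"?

molozdug and regenuv both have last vowel 'u' yet inflect differently (bemolozdug, regenuveka), so the last vowel is not what conditions the rule; the final letter is.
"legog" ends in -g. The stems ending in -g (buwimeg → bebuwimeg, molozdug → bemolozdug, pudfog → bepudfog) add the prefix be-.
The other patterns: stems ending in -p change the last vowel to 'e'; stems ending in -v or -w add -eka.
So legog → belegog.

belegog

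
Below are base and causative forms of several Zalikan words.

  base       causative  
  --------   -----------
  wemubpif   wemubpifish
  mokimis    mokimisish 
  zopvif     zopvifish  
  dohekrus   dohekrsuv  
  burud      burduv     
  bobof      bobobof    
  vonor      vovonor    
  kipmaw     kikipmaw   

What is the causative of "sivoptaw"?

mokimis and dohekrus both end in -s yet inflect differently (mokimisish, dohekrsuv), so the final letter is not what conditions the rule; the last vowel is.
"sivoptaw" has last vowel 'a'. The one such stem in the data (kipmaw → kikipmaw) repeats the first consonant+vowel as a prefix (as do bobof, vonor), so the same rule applies.
The other patterns: stems whose last vowel is 'i' add -ish; stems whose last vowel is 'u' delete the last vowel and add -uv.
So sivoptaw → sisivoptaw.

sisivoptaw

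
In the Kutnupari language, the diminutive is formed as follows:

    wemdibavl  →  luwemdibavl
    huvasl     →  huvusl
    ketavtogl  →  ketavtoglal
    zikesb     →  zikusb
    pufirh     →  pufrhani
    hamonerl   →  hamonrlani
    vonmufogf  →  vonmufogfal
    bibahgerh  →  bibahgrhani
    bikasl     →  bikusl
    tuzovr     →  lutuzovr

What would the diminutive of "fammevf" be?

wemdibavl and bikasl both end in -l yet inflect differently (luwemdibavl, bikusl), so the final letter is not what conditions the rule; the second-to-last letter is.
"fammevf" has second-to-last letter 'v'. The stems whose second-to-last letter is 'v' (tuzovr → lutuzovr, wemdibavl → luwemdibavl) add the prefix lu-.
So fammevf → lufammevf.

lufammevf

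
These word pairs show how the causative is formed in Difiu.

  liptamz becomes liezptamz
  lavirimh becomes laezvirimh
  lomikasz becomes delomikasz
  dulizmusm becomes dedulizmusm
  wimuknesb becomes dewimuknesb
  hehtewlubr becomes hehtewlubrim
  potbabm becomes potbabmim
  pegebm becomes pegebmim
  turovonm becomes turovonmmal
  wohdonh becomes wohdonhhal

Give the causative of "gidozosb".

degidozosb

liptamz and lomikasz both end in -z yet inflect differently (liezptamz, delomikasz), so the final letter is not what conditions the rule; the second-to-last letter is.
"gidozosb" has second-to-last letter 's'. The stems whose second-to-last letter is 's' (lomikasz → delomikasz, dulizmusm → dedulizmusm, wimuknesb → dewimuknesb) add the prefix de-.
The other patterns: stems whose second-to-last letter is 'm' insert -ez- after the first vowel; stems whose second-to-last letter is 'b' add -im; stems whose second-to-last letter is 'n' double the final consonant and add -al.
So gidozosb → degidozosb.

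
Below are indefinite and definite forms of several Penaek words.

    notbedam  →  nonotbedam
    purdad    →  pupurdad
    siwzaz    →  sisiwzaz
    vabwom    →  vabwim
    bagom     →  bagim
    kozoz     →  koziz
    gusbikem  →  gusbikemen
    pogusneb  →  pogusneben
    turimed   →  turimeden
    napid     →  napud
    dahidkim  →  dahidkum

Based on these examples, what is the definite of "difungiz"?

difunguz

"difungiz" has last vowel 'i'. The stems whose last vowel is 'i' (napid → napud, dahidkim → dahidkum) change the last vowel to 'u'.
So difungiz → difunguz.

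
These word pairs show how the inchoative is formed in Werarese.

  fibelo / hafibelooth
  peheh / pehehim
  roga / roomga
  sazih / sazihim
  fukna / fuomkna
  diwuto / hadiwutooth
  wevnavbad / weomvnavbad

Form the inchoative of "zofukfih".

"zofukfih" ends in -h. The stems ending in -h (sazih → sazihim, peheh → pehehim) add -im.
So zofukfih → zofukfihim.

zofukfihim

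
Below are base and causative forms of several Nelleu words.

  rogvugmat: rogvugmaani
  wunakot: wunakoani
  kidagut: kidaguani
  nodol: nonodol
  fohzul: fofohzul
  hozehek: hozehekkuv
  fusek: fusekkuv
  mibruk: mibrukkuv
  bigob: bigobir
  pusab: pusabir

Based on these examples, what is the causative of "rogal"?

"rogal" ends in -l. The stems ending in -l (nodol → nonodol, fohzul → fofohzul) repeat the first consonant+vowel as a prefix.
The other patterns: stems ending in -t drop the final letter and add -ani; stems ending in -k double the final consonant and add -uv; stems ending in -b add -ir.
So rogal → rorogal.

rorogal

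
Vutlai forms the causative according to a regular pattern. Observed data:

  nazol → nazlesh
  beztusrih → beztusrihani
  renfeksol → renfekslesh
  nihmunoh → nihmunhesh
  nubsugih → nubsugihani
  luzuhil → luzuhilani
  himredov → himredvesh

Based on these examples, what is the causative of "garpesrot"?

"garpesrot" has last vowel 'o'. The stems whose last vowel is 'o' (himredov → himredvesh, nazol → nazlesh, nihmunoh → nihmunhesh) delete the last vowel and add -esh.
So garpesrot → garpesrtesh.

garpesrtesh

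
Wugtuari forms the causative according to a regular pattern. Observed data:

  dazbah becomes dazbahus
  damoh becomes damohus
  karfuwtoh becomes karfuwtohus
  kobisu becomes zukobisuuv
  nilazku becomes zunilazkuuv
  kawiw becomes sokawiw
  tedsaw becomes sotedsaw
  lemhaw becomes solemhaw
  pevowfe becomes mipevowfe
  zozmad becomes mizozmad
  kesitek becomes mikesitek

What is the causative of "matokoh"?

dazbah and tedsaw both have last vowel 'a' yet inflect differently (dazbahus, sotedsaw), so the last vowel is not what conditions the rule; the final letter is.
"matokoh" ends in -h. The stems ending in -h (dazbah → dazbahus, damoh → damohus, karfuwtoh → karfuwtohus) add -us.
So matokoh → matokohus.

matokohus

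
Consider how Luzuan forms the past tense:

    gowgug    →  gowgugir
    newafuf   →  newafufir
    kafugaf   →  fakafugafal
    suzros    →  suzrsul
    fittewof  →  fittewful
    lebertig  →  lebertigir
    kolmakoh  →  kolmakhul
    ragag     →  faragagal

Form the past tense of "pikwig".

fittewof and newafuf both end in -f yet inflect differently (fittewful, newafufir), so the final letter is not what conditions the rule; the last vowel is.
"pikwig" has last vowel 'i'. The one such stem in the data (lebertig → lebertigir) adds -ir, so the same rule applies.
The other patterns: stems whose last vowel is 'o' delete the last vowel and add -ul; stems whose last vowel is 'a' add fa- … -al around the stem.
So pikwig → pikwigir.

pikwigir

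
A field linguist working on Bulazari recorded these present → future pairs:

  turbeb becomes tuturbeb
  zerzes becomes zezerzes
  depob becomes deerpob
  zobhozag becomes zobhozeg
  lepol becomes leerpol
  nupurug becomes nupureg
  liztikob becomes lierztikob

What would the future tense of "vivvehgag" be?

"vivvehgag" has last vowel 'a'. The one such stem in the data (zobhozag → zobhozeg) changes the last vowel to 'e' (as does nupurug), so the same rule applies.
The other patterns: stems whose last vowel is 'e' repeat the first consonant+vowel as a prefix; stems whose last vowel is 'o' insert -er- after the first vowel.
So vivvehgag → vivvehgeg.

vivvehgeg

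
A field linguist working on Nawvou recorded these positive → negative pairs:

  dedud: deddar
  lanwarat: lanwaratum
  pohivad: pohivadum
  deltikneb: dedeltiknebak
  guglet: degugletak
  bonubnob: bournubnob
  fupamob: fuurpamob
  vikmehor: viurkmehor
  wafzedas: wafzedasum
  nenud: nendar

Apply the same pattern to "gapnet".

degapnetak

lanwarat and guglet both end in -t yet inflect differently (lanwaratum, degugletak), so the final letter is not what conditions the rule; the last vowel is.
"gapnet" has last vowel 'e'. The stems whose last vowel is 'e' (deltikneb → dedeltiknebak, guglet → degugletak) add de- … -ak around the stem.
So gapnet → degapnetak.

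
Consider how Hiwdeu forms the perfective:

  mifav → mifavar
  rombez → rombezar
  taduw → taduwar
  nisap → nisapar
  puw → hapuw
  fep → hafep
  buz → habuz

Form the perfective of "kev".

taduw and puw both end in -w yet inflect differently (taduwar, hapuw), so the final letter is not what conditions the rule; the number of vowels is.
"kev" has 1 vowel. The stems with 1 vowel (puw → hapuw, fep → hafep, buz → habuz) add the prefix ha-.
The other pattern: stems with 2 vowels add -ar.
So kev → hakev.

hakev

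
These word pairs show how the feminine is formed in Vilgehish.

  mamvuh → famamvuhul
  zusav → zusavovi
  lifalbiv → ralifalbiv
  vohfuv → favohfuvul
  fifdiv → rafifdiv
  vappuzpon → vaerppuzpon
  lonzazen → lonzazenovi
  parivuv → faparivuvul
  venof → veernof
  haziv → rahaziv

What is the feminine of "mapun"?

famapunul

lifalbiv and zusav both end in -v yet inflect differently (ralifalbiv, zusavovi), so the final letter is not what conditions the rule; the last vowel is.
"mapun" has last vowel 'u'. The stems whose last vowel is 'u' (vohfuv → favohfuvul, parivuv → faparivuvul, mamvuh → famamvuhul) add fa- … -ul around the stem.
The other patterns: stems whose last vowel is 'i' add the prefix ra-; stems whose last vowel is 'a' or 'e' add -ovi; stems whose last vowel is 'o' insert -er- after the first vowel.
So mapun → famapunul.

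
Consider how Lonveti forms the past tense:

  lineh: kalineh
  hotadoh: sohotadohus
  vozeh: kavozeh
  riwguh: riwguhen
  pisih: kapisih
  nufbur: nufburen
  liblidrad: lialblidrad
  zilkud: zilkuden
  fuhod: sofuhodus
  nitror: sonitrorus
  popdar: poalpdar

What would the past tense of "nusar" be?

nualsar

zilkud and fuhod both end in -d yet inflect differently (zilkuden, sofuhodus), so the final letter is not what conditions the rule; the last vowel is.
"nusar" has last vowel 'a'. The stems whose last vowel is 'a' (popdar → poalpdar, liblidrad → lialblidrad) insert -al- after the first vowel.
The other patterns: stems whose last vowel is 'u' add -en; stems whose last vowel is 'o' add so- … -us around the stem; stems whose last vowel is 'e' or 'i' add the prefix ka-.
So nusar → nualsar.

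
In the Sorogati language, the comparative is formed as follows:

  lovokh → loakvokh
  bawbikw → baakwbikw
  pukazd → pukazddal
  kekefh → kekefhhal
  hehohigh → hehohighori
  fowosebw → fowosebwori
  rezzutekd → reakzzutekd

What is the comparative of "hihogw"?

hihogwori

rezzutekd and pukazd both end in -d yet inflect differently (reakzzutekd, pukazddal), so the final letter is not what conditions the rule; the second-to-last letter is.
"hihogw" has second-to-last letter 'g'. The one such stem in the data (hehohigh → hehohighori) adds -ori, so the same rule applies.
The other patterns: stems whose second-to-last letter is 'k' insert -ak- after the first vowel; stems whose second-to-last letter is 'f' or 'z' double the final consonant and add -al.
So hihogw → hihogwori.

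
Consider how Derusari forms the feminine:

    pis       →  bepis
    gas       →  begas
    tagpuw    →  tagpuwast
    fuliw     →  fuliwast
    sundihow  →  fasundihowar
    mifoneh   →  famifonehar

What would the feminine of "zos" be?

bezos

tagpuw and sundihow both end in -w yet inflect differently (tagpuwast, fasundihowar), so the final letter is not what conditions the rule; the number of vowels is.
"zos" has 1 vowel. The stems with 1 vowel (pis → bepis, gas → begas) add the prefix be-.
The other patterns: stems with 2 vowels add -ast; stems with 3 vowels add fa- … -ar around the stem.
So zos → bezos.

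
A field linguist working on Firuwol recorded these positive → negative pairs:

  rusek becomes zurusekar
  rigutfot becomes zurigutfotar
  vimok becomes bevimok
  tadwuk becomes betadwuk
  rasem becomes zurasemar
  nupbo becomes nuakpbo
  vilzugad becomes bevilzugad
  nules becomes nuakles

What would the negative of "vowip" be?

rusek and tadwuk both end in -k yet inflect differently (zurusekar, betadwuk), so the final letter is not what conditions the rule; the first letter is.
"vowip" begins with v-. The stems beginning with v- (vilzugad → bevilzugad, vimok → bevimok) add the prefix be-.
So vowip → bevowip.

bevowip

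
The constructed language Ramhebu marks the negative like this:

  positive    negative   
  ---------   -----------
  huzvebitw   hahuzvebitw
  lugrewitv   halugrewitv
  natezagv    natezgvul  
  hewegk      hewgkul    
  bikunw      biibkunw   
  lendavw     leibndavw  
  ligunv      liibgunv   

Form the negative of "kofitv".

lugrewitv and natezagv both end in -v yet inflect differently (halugrewitv, natezgvul), so the final letter is not what conditions the rule; the second-to-last letter is.
"kofitv" has second-to-last letter 't'. The stems whose second-to-last letter is 't' (huzvebitw → hahuzvebitw, lugrewitv → halugrewitv) add the prefix ha-.
The other patterns: stems whose second-to-last letter is 'g' delete the last vowel and add -ul; stems whose second-to-last letter is 'n' or 'v' insert -ib- after the first vowel.
So kofitv → hakofitv.

hakofitv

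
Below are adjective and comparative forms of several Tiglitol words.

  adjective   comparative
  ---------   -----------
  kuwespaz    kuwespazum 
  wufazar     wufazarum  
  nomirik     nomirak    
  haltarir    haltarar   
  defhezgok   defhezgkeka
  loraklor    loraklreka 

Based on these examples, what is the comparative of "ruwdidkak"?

ruwdidkakum

"ruwdidkak" has last vowel 'a'. The stems whose last vowel is 'a' (kuwespaz → kuwespazum, wufazar → wufazarum) add -um.
The other patterns: stems whose last vowel is 'i' change the last vowel to 'a'; stems whose last vowel is 'o' delete the last vowel and add -eka.
So ruwdidkak → ruwdidkakum.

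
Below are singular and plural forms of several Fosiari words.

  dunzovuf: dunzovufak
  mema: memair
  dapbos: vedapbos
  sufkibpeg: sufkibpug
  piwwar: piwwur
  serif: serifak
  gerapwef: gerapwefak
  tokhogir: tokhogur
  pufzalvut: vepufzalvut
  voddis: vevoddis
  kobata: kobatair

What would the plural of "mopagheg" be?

mopaghug

"mopagheg" ends in -g. The one such stem in the data (sufkibpeg → sufkibpug) changes the last vowel to 'u' (as do tokhogir, piwwar), so the same rule applies.
So mopagheg → mopaghug.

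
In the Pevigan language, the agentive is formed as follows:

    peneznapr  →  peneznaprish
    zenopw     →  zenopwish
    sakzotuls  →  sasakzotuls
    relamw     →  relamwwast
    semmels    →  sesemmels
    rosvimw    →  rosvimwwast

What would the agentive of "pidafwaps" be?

rosvimw and zenopw both end in -w yet inflect differently (rosvimwwast, zenopwish), so the final letter is not what conditions the rule; the second-to-last letter is.
"pidafwaps" has second-to-last letter 'p'. The stems whose second-to-last letter is 'p' (zenopw → zenopwish, peneznapr → peneznaprish) add -ish.
So pidafwaps → pidafwapsish.

pidafwapsish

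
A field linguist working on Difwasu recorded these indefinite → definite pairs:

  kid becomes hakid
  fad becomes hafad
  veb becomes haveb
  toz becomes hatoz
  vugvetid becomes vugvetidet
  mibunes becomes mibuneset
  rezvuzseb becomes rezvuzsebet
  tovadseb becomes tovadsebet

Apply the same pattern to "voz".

"voz" has 1 vowel. The stems with 1 vowel (kid → hakid, fad → hafad, veb → haveb) add the prefix ha-.
So voz → havoz.

havoz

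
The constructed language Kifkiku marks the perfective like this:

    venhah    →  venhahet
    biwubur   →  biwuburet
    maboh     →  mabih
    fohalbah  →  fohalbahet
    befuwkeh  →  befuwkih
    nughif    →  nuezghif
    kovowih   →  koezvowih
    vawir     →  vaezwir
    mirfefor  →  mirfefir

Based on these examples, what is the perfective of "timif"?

tiezmif

biwubur and vawir both end in -r yet inflect differently (biwuburet, vaezwir), so the final letter is not what conditions the rule; the last vowel is.
"timif" has last vowel 'i'. The stems whose last vowel is 'i' (nughif → nuezghif, vawir → vaezwir, kovowih → koezvowih) insert -ez- after the first vowel.
The other patterns: stems whose last vowel is 'a' or 'u' add -et; stems whose last vowel is 'e' or 'o' change the last vowel to 'i'.
So timif → tiezmif.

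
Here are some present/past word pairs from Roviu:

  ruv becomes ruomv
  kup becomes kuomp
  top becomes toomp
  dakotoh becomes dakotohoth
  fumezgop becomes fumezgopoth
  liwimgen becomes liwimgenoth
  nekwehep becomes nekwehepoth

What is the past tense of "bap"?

baomp

kup and fumezgop both end in -p yet inflect differently (kuomp, fumezgopoth), so the final letter is not what conditions the rule; the number of vowels is.
"bap" has 1 vowel. The stems with 1 vowel (ruv → ruomv, kup → kuomp, top → toomp) insert -om- after the first vowel.
The other pattern: stems with 3 vowels add -oth.
So bap → baomp.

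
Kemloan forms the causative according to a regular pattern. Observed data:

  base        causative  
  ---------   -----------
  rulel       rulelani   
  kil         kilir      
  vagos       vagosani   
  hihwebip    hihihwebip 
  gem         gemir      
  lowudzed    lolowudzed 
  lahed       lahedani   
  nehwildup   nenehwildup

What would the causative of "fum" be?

"fum" has 1 vowel. The stems with 1 vowel (gem → gemir, kil → kilir) add -ir.
The other patterns: stems with 2 vowels add -ani; stems with 3 vowels repeat the first consonant+vowel as a prefix.
So fum → fumir.

fumir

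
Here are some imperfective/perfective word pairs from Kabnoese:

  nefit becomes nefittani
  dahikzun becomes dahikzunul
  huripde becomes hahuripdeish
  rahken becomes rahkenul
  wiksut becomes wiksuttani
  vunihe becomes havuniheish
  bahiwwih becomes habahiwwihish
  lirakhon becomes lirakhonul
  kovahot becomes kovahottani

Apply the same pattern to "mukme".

wiksut and dahikzun both have last vowel 'u' yet inflect differently (wiksuttani, dahikzunul), so the last vowel is not what conditions the rule; the final letter is.
"mukme" ends in -e. The stems ending in -e (vunihe → havuniheish, huripde → hahuripdeish) add ha- … -ish around the stem.
The other patterns: stems ending in -t double the final consonant and add -ani; stems ending in -n add -ul.
So mukme → hamukmeish.

hamukmeish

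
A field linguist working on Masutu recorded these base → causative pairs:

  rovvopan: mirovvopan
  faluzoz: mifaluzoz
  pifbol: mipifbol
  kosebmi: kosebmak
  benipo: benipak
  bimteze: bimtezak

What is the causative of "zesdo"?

"zesdo" ends in a vowel. The stems ending in a vowel (kosebmi → kosebmak, benipo → benipak, bimteze → bimtezak) drop the final letter and add -ak.
The other pattern: stems ending in a consonant add the prefix mi-.
So zesdo → zesdak.

zesdak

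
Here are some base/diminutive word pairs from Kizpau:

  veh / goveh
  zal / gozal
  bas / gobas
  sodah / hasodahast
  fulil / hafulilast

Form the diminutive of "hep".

gohep

veh and sodah both end in -h yet inflect differently (goveh, hasodahast), so the final letter is not what conditions the rule; the number of vowels is.
"hep" has 1 vowel. The stems with 1 vowel (veh → goveh, zal → gozal, bas → gobas) add the prefix go-.
The other pattern: stems with 2 vowels add ha- … -ast around the stem.
So hep → gohep.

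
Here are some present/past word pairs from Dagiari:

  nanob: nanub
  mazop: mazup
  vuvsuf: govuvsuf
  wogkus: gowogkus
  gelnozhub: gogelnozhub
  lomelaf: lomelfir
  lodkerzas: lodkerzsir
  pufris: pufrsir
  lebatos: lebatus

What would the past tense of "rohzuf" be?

gorohzuf

gelnozhub and nanob both end in -b yet inflect differently (gogelnozhub, nanub), so the final letter is not what conditions the rule; the last vowel is.
"rohzuf" has last vowel 'u'. The stems whose last vowel is 'u' (wogkus → gowogkus, vuvsuf → govuvsuf, gelnozhub → gogelnozhub) add the prefix go-.
The other patterns: stems whose last vowel is 'o' change the last vowel to 'u'; stems whose last vowel is 'a' or 'i' delete the last vowel and add -ir.
So rohzuf → gorohzuf.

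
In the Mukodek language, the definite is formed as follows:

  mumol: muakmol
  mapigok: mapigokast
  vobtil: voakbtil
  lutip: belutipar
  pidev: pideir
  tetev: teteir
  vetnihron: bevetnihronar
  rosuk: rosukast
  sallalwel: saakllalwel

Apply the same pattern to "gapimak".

gapimakast

pidev and sallalwel both have last vowel 'e' yet inflect differently (pideir, saakllalwel), so the last vowel is not what conditions the rule; the final letter is.
"gapimak" ends in -k. The stems ending in -k (mapigok → mapigokast, rosuk → rosukast) add -ast.
So gapimak → gapimakast.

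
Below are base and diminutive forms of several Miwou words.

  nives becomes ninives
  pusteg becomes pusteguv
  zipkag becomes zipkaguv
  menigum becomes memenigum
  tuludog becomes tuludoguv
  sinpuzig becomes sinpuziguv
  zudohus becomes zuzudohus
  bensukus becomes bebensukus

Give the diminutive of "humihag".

humihaguv

pusteg and nives both have last vowel 'e' yet inflect differently (pusteguv, ninives), so the last vowel is not what conditions the rule; the final letter is.
"humihag" ends in -g. The stems ending in -g (sinpuzig → sinpuziguv, zipkag → zipkaguv, pusteg → pusteguv) add -uv.
The other pattern: stems ending in -m or -s repeat the first consonant+vowel as a prefix.
So humihag → humihaguv.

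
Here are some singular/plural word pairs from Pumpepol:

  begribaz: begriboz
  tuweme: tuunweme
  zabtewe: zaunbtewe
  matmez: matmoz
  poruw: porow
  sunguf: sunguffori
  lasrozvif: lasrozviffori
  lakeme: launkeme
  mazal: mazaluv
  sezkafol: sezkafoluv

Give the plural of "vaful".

"vaful" ends in -l. The stems ending in -l (sezkafol → sezkafoluv, mazal → mazaluv) add -uv.
The other patterns: stems ending in -f double the final consonant and add -ori; stems ending in -e insert -un- after the first vowel; stems ending in -w or -z change the last vowel to 'o'.
So vaful → vafuluv.

vafuluv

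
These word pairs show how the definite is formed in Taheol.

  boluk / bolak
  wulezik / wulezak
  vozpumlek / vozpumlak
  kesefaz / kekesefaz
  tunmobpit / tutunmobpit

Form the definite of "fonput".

wulezik and tunmobpit both have last vowel 'i' yet inflect differently (wulezak, tutunmobpit), so the last vowel is not what conditions the rule; the final letter is.
"fonput" ends in -t. The one such stem in the data (tunmobpit → tutunmobpit) repeats the first consonant+vowel as a prefix (as does kesefaz), so the same rule applies.
The other pattern: stems ending in -k change the last vowel to 'a'.
So fonput → fofonput.

fofonput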